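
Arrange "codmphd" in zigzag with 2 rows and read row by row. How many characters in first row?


Zigzag "codmphd" into 2 rows:
Placing characters:
  'c' => row 0
  'o' => row 1
  'd' => row 0
  'm' => row 1
  'p' => row 0
  'h' => row 1
  'd' => row 0
Rows:
  Row 0: "cdpd"
  Row 1: "omh"
First row length: 4

4


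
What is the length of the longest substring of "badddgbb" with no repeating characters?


Input: "badddgbb"
Sliding window (track last position of each char):
  Position 0 ('b'): window [0,0] length 1 -- new best
  Position 1 ('a'): window [0,1] length 2 -- new best
  Position 2 ('d'): window [0,2] length 3 -- new best
  Position 3 ('d'): repeat (last at 2), move window start to 3
  Position 3 ('d'): window [3,3] length 1
  Position 4 ('d'): repeat (last at 3), move window start to 4
  Position 4 ('d'): window [4,4] length 1
  Position 5 ('g'): window [4,5] length 2
  Position 6 ('b'): window [4,6] length 3
  Position 7 ('b'): repeat (last at 6), move window start to 7
  Position 7 ('b'): window [7,7] length 1
Longest substring with no repeats: "bad" with length 3

3


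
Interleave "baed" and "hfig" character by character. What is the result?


Interleaving "baed" and "hfig":
  Position 0: 'b' from first, 'h' from second => "bh"
  Position 1: 'a' from first, 'f' from second => "af"
  Position 2: 'e' from first, 'i' from second => "ei"
  Position 3: 'd' from first, 'g' from second => "dg"
Result: bhafeidg

bhafeidg


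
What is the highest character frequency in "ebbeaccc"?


Input: ebbeaccc
Character counts:
  'a': 1
  'b': 2
  'c': 3
  'e': 2
Maximum frequency: 3

3


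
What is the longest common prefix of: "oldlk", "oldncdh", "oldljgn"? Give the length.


Words: oldlk, oldncdh, oldljgn
  Position 0: all 'o' => match
  Position 1: all 'l' => match
  Position 2: all 'd' => match
  Position 3: ('l', 'n', 'l') => mismatch, stop
LCP = "old" (length 3)

3


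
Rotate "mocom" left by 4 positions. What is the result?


Input: "mocom", rotate left by 4
First 4 characters: "moco"
Remaining characters: "m"
Concatenate remaining + first: "m" + "moco" = "mmoco"

mmoco


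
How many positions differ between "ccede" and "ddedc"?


Comparing "ccede" and "ddedc" position by position:
  Position 0: 'c' vs 'd' => DIFFER
  Position 1: 'c' vs 'd' => DIFFER
  Position 2: 'e' vs 'e' => same
  Position 3: 'd' vs 'd' => same
  Position 4: 'e' vs 'c' => DIFFER
Positions that differ: 3

3


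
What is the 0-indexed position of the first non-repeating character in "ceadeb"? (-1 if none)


Input: ceadeb
Character frequencies:
  'a': 1
  'b': 1
  'c': 1
  'd': 1
  'e': 2
Scanning left to right for freq == 1:
  Position 0 ('c'): unique! => answer = 0

0


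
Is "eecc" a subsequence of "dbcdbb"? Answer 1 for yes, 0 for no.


Check if "eecc" is a subsequence of "dbcdbb"
Greedy scan:
  Position 0 ('d'): no match needed
  Position 1 ('b'): no match needed
  Position 2 ('c'): no match needed
  Position 3 ('d'): no match needed
  Position 4 ('b'): no match needed
  Position 5 ('b'): no match needed
Only matched 0/4 characters => not a subsequence

0


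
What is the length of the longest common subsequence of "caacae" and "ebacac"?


LCS of "caacae" and "ebacac"
DP table:
           e    b    a    c    a    c
      0    0    0    0    0    0    0
  c   0    0    0    0    1    1    1
  a   0    0    0    1    1    2    2
  a   0    0    0    1    1    2    2
  c   0    0    0    1    2    2    3
  a   0    0    0    1    2    3    3
  e   0    1    1    1    2    3    3
LCS length = dp[6][6] = 3

3


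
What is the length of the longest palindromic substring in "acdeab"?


Input: "acdeab"
Checking substrings for palindromes:
  No multi-char palindromic substrings found
Longest palindromic substring: "a" with length 1

1


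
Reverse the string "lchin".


Input: lchin
Reading characters right to left:
  Position 4: 'n'
  Position 3: 'i'
  Position 2: 'h'
  Position 1: 'c'
  Position 0: 'l'
Reversed: nihcl

nihcl


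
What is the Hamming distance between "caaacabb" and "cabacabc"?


Comparing "caaacabb" and "cabacabc" position by position:
  Position 0: 'c' vs 'c' => same
  Position 1: 'a' vs 'a' => same
  Position 2: 'a' vs 'b' => differ
  Position 3: 'a' vs 'a' => same
  Position 4: 'c' vs 'c' => same
  Position 5: 'a' vs 'a' => same
  Position 6: 'b' vs 'b' => same
  Position 7: 'b' vs 'c' => differ
Total differences (Hamming distance): 2

2


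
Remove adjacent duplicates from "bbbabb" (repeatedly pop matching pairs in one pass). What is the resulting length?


Input: bbbabb
Stack-based adjacent duplicate removal:
  Read 'b': push. Stack: b
  Read 'b': matches stack top 'b' => pop. Stack: (empty)
  Read 'b': push. Stack: b
  Read 'a': push. Stack: ba
  Read 'b': push. Stack: bab
  Read 'b': matches stack top 'b' => pop. Stack: ba
Final stack: "ba" (length 2)

2


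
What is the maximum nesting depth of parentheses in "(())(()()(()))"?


Input: "(())(()()(()))"
Tracking depth:
  Position 0 '(': depth becomes 1
  Position 1 '(': depth becomes 2
  Position 2 ')': depth becomes 1
  Position 3 ')': depth becomes 0
  Position 4 '(': depth becomes 1
  Position 5 '(': depth becomes 2
  Position 6 ')': depth becomes 1
  Position 7 '(': depth becomes 2
  Position 8 ')': depth becomes 1
  Position 9 '(': depth becomes 2
  Position 10 '(': depth becomes 3
  Position 11 ')': depth becomes 2
  Position 12 ')': depth becomes 1
  Position 13 ')': depth becomes 0
Maximum depth reached: 3

3


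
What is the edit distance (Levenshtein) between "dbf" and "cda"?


Computing edit distance: "dbf" -> "cda"
DP table:
           c    d    a
      0    1    2    3
  d   1    1    1    2
  b   2    2    2    2
  f   3    3    3    3
Edit distance = dp[3][3] = 3

3


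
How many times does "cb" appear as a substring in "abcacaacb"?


Searching for "cb" in "abcacaacb"
Scanning each position:
  Position 0: "ab" => no
  Position 1: "bc" => no
  Position 2: "ca" => no
  Position 3: "ac" => no
  Position 4: "ca" => no
  Position 5: "aa" => no
  Position 6: "ac" => no
  Position 7: "cb" => MATCH
Total occurrences: 1

1


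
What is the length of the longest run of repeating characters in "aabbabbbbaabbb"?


Input: "aabbabbbbaabbb"
Scanning for longest run:
  Position 1 ('a'): continues run of 'a', length=2
  Position 2 ('b'): new char, reset run to 1
  Position 3 ('b'): continues run of 'b', length=2
  Position 4 ('a'): new char, reset run to 1
  Position 5 ('b'): new char, reset run to 1
  Position 6 ('b'): continues run of 'b', length=2
  Position 7 ('b'): continues run of 'b', length=3
  Position 8 ('b'): continues run of 'b', length=4
  Position 9 ('a'): new char, reset run to 1
  Position 10 ('a'): continues run of 'a', length=2
  Position 11 ('b'): new char, reset run to 1
  Position 12 ('b'): continues run of 'b', length=2
  Position 13 ('b'): continues run of 'b', length=3
Longest run: 'b' with length 4

4


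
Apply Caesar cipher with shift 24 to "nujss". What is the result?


Caesar cipher: shift "nujss" by 24
  'n' (pos 13) + 24 = pos 11 = 'l'
  'u' (pos 20) + 24 = pos 18 = 's'
  'j' (pos 9) + 24 = pos 7 = 'h'
  's' (pos 18) + 24 = pos 16 = 'q'
  's' (pos 18) + 24 = pos 16 = 'q'
Result: lshqq

lshqq


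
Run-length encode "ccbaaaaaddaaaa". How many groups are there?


Input: ccbaaaaaddaaaa
Scanning for consecutive runs:
  Group 1: 'c' x 2 (positions 0-1)
  Group 2: 'b' x 1 (positions 2-2)
  Group 3: 'a' x 5 (positions 3-7)
  Group 4: 'd' x 2 (positions 8-9)
  Group 5: 'a' x 4 (positions 10-13)
Total groups: 5

5


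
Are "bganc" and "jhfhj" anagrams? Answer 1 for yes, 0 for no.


Strings: "bganc", "jhfhj"
Sorted first:  abcgn
Sorted second: fhhjj
Differ at position 0: 'a' vs 'f' => not anagrams

0


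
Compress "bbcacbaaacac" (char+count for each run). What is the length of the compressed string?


Input: bbcacbaaacac
Runs:
  'b' x 2 => "b2"
  'c' x 1 => "c1"
  'a' x 1 => "a1"
  'c' x 1 => "c1"
  'b' x 1 => "b1"
  'a' x 3 => "a3"
  'c' x 1 => "c1"
  'a' x 1 => "a1"
  'c' x 1 => "c1"
Compressed: "b2c1a1c1b1a3c1a1c1"
Compressed length: 18

18


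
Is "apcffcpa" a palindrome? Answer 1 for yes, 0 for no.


Input: apcffcpa
Reversed: apcffcpa
  Compare pos 0 ('a') with pos 7 ('a'): match
  Compare pos 1 ('p') with pos 6 ('p'): match
  Compare pos 2 ('c') with pos 5 ('c'): match
  Compare pos 3 ('f') with pos 4 ('f'): match
Result: palindrome

1


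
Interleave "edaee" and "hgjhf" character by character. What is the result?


Interleaving "edaee" and "hgjhf":
  Position 0: 'e' from first, 'h' from second => "eh"
  Position 1: 'd' from first, 'g' from second => "dg"
  Position 2: 'a' from first, 'j' from second => "aj"
  Position 3: 'e' from first, 'h' from second => "eh"
  Position 4: 'e' from first, 'f' from second => "ef"
Result: ehdgajehef

ehdgajehef


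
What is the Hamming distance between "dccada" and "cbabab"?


Comparing "dccada" and "cbabab" position by position:
  Position 0: 'd' vs 'c' => differ
  Position 1: 'c' vs 'b' => differ
  Position 2: 'c' vs 'a' => differ
  Position 3: 'a' vs 'b' => differ
  Position 4: 'd' vs 'a' => differ
  Position 5: 'a' vs 'b' => differ
Total differences (Hamming distance): 6

6


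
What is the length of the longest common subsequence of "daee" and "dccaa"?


LCS of "daee" and "dccaa"
DP table:
           d    c    c    a    a
      0    0    0    0    0    0
  d   0    1    1    1    1    1
  a   0    1    1    1    2    2
  e   0    1    1    1    2    2
  e   0    1    1    1    2    2
LCS length = dp[4][5] = 2

2


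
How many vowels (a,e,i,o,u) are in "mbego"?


Input: mbego
Checking each character:
  'm' at position 0: consonant
  'b' at position 1: consonant
  'e' at position 2: vowel (running total: 1)
  'g' at position 3: consonant
  'o' at position 4: vowel (running total: 2)
Total vowels: 2

2


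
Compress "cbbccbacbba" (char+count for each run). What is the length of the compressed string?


Input: cbbccbacbba
Runs:
  'c' x 1 => "c1"
  'b' x 2 => "b2"
  'c' x 2 => "c2"
  'b' x 1 => "b1"
  'a' x 1 => "a1"
  'c' x 1 => "c1"
  'b' x 2 => "b2"
  'a' x 1 => "a1"
Compressed: "c1b2c2b1a1c1b2a1"
Compressed length: 16

16


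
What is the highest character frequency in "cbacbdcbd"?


Input: cbacbdcbd
Character counts:
  'a': 1
  'b': 3
  'c': 3
  'd': 2
Maximum frequency: 3

3


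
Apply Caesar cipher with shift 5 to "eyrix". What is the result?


Caesar cipher: shift "eyrix" by 5
  'e' (pos 4) + 5 = pos 9 = 'j'
  'y' (pos 24) + 5 = pos 3 = 'd'
  'r' (pos 17) + 5 = pos 22 = 'w'
  'i' (pos 8) + 5 = pos 13 = 'n'
  'x' (pos 23) + 5 = pos 2 = 'c'
Result: jdwnc

jdwnc


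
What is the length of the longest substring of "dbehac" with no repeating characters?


Input: "dbehac"
Sliding window (track last position of each char):
  Position 0 ('d'): window [0,0] length 1 -- new best
  Position 1 ('b'): window [0,1] length 2 -- new best
  Position 2 ('e'): window [0,2] length 3 -- new best
  Position 3 ('h'): window [0,3] length 4 -- new best
  Position 4 ('a'): window [0,4] length 5 -- new best
  Position 5 ('c'): window [0,5] length 6 -- new best
Longest substring with no repeats: "dbehac" with length 6

6


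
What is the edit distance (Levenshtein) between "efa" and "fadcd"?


Computing edit distance: "efa" -> "fadcd"
DP table:
           f    a    d    c    d
      0    1    2    3    4    5
  e   1    1    2    3    4    5
  f   2    1    2    3    4    5
  a   3    2    1    2    3    4
Edit distance = dp[3][5] = 4

4


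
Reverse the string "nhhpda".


Input: nhhpda
Reading characters right to left:
  Position 5: 'a'
  Position 4: 'd'
  Position 3: 'p'
  Position 2: 'h'
  Position 1: 'h'
  Position 0: 'n'
Reversed: adphhn

adphhn


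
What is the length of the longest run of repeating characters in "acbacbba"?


Input: "acbacbba"
Scanning for longest run:
  Position 1 ('c'): new char, reset run to 1
  Position 2 ('b'): new char, reset run to 1
  Position 3 ('a'): new char, reset run to 1
  Position 4 ('c'): new char, reset run to 1
  Position 5 ('b'): new char, reset run to 1
  Position 6 ('b'): continues run of 'b', length=2
  Position 7 ('a'): new char, reset run to 1
Longest run: 'b' with length 2

2


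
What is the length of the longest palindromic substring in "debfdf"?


Input: "debfdf"
Checking substrings for palindromes:
  [3:6] "fdf" (len 3) => palindrome
Longest palindromic substring: "fdf" with length 3

3


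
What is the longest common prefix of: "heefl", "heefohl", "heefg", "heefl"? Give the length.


Words: heefl, heefohl, heefg, heefl
  Position 0: all 'h' => match
  Position 1: all 'e' => match
  Position 2: all 'e' => match
  Position 3: all 'f' => match
  Position 4: ('l', 'o', 'g', 'l') => mismatch, stop
LCP = "heef" (length 4)

4


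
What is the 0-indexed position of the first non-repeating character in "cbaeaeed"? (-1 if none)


Input: cbaeaeed
Character frequencies:
  'a': 2
  'b': 1
  'c': 1
  'd': 1
  'e': 3
Scanning left to right for freq == 1:
  Position 0 ('c'): unique! => answer = 0

0


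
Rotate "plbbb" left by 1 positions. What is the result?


Input: "plbbb", rotate left by 1
First 1 characters: "p"
Remaining characters: "lbbb"
Concatenate remaining + first: "lbbb" + "p" = "lbbbp"

lbbbp


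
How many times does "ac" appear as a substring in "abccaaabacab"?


Searching for "ac" in "abccaaabacab"
Scanning each position:
  Position 0: "ab" => no
  Position 1: "bc" => no
  Position 2: "cc" => no
  Position 3: "ca" => no
  Position 4: "aa" => no
  Position 5: "aa" => no
  Position 6: "ab" => no
  Position 7: "ba" => no
  Position 8: "ac" => MATCH
  Position 9: "ca" => no
  Position 10: "ab" => no
Total occurrences: 1

1


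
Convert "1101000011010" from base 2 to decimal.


Input: "1101000011010" in base 2
Positional expansion:
  Digit '1' (value 1) x 2^12 = 4096
  Digit '1' (value 1) x 2^11 = 2048
  Digit '0' (value 0) x 2^10 = 0
  Digit '1' (value 1) x 2^9 = 512
  Digit '0' (value 0) x 2^8 = 0
  Digit '0' (value 0) x 2^7 = 0
  Digit '0' (value 0) x 2^6 = 0
  Digit '0' (value 0) x 2^5 = 0
  Digit '1' (value 1) x 2^4 = 16
  Digit '1' (value 1) x 2^3 = 8
  Digit '0' (value 0) x 2^2 = 0
  Digit '1' (value 1) x 2^1 = 2
  Digit '0' (value 0) x 2^0 = 0
Sum = 6682

6682


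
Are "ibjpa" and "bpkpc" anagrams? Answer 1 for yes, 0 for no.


Strings: "ibjpa", "bpkpc"
Sorted first:  abijp
Sorted second: bckpp
Differ at position 0: 'a' vs 'b' => not anagrams

0


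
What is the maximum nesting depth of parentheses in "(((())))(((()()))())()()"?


Input: "(((())))(((()()))())()()"
Tracking depth:
  Position 0 '(': depth becomes 1
  Position 1 '(': depth becomes 2
  Position 2 '(': depth becomes 3
  Position 3 '(': depth becomes 4
  Position 4 ')': depth becomes 3
  Position 5 ')': depth becomes 2
  Position 6 ')': depth becomes 1
  Position 7 ')': depth becomes 0
  Position 8 '(': depth becomes 1
  Position 9 '(': depth becomes 2
  Position 10 '(': depth becomes 3
  Position 11 '(': depth becomes 4
  Position 12 ')': depth becomes 3
  Position 13 '(': depth becomes 4
  Position 14 ')': depth becomes 3
  Position 15 ')': depth becomes 2
  Position 16 ')': depth becomes 1
  Position 17 '(': depth becomes 2
  Position 18 ')': depth becomes 1
  Position 19 ')': depth becomes 0
  Position 20 '(': depth becomes 1
  Position 21 ')': depth becomes 0
  Position 22 '(': depth becomes 1
  Position 23 ')': depth becomes 0
Maximum depth reached: 4

4


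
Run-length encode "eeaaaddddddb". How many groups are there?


Input: eeaaaddddddb
Scanning for consecutive runs:
  Group 1: 'e' x 2 (positions 0-1)
  Group 2: 'a' x 3 (positions 2-4)
  Group 3: 'd' x 6 (positions 5-10)
  Group 4: 'b' x 1 (positions 11-11)
Total groups: 4

4


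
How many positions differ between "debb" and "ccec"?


Comparing "debb" and "ccec" position by position:
  Position 0: 'd' vs 'c' => DIFFER
  Position 1: 'e' vs 'c' => DIFFER
  Position 2: 'b' vs 'e' => DIFFER
  Position 3: 'b' vs 'c' => DIFFER
Positions that differ: 4

4


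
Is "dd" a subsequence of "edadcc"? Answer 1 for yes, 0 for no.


Check if "dd" is a subsequence of "edadcc"
Greedy scan:
  Position 0 ('e'): no match needed
  Position 1 ('d'): matches sub[0] = 'd'
  Position 2 ('a'): no match needed
  Position 3 ('d'): matches sub[1] = 'd'
  Position 4 ('c'): no match needed
  Position 5 ('c'): no match needed
All 2 characters matched => is a subsequence

1


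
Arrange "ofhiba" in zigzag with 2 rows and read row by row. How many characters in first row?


Zigzag "ofhiba" into 2 rows:
Placing characters:
  'o' => row 0
  'f' => row 1
  'h' => row 0
  'i' => row 1
  'b' => row 0
  'a' => row 1
Rows:
  Row 0: "ohb"
  Row 1: "fia"
First row length: 3

3


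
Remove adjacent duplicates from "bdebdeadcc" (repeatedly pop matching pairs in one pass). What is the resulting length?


Input: bdebdeadcc
Stack-based adjacent duplicate removal:
  Read 'b': push. Stack: b
  Read 'd': push. Stack: bd
  Read 'e': push. Stack: bde
  Read 'b': push. Stack: bdeb
  Read 'd': push. Stack: bdebd
  Read 'e': push. Stack: bdebde
  Read 'a': push. Stack: bdebdea
  Read 'd': push. Stack: bdebdead
  Read 'c': push. Stack: bdebdeadc
  Read 'c': matches stack top 'c' => pop. Stack: bdebdead
Final stack: "bdebdead" (length 8)

8


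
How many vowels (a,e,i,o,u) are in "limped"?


Input: limped
Checking each character:
  'l' at position 0: consonant
  'i' at position 1: vowel (running total: 1)
  'm' at position 2: consonant
  'p' at position 3: consonant
  'e' at position 4: vowel (running total: 2)
  'd' at position 5: consonant
Total vowels: 2

2


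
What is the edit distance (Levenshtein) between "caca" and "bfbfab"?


Computing edit distance: "caca" -> "bfbfab"
DP table:
           b    f    b    f    a    b
      0    1    2    3    4    5    6
  c   1    1    2    3    4    5    6
  a   2    2    2    3    4    4    5
  c   3    3    3    3    4    5    5
  a   4    4    4    4    4    4    5
Edit distance = dp[4][6] = 5

5


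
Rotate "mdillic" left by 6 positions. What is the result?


Input: "mdillic", rotate left by 6
First 6 characters: "mdilli"
Remaining characters: "c"
Concatenate remaining + first: "c" + "mdilli" = "cmdilli"

cmdilli


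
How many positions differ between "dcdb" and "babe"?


Comparing "dcdb" and "babe" position by position:
  Position 0: 'd' vs 'b' => DIFFER
  Position 1: 'c' vs 'a' => DIFFER
  Position 2: 'd' vs 'b' => DIFFER
  Position 3: 'b' vs 'e' => DIFFER
Positions that differ: 4

4


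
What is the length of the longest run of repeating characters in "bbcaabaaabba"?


Input: "bbcaabaaabba"
Scanning for longest run:
  Position 1 ('b'): continues run of 'b', length=2
  Position 2 ('c'): new char, reset run to 1
  Position 3 ('a'): new char, reset run to 1
  Position 4 ('a'): continues run of 'a', length=2
  Position 5 ('b'): new char, reset run to 1
  Position 6 ('a'): new char, reset run to 1
  Position 7 ('a'): continues run of 'a', length=2
  Position 8 ('a'): continues run of 'a', length=3
  Position 9 ('b'): new char, reset run to 1
  Position 10 ('b'): continues run of 'b', length=2
  Position 11 ('a'): new char, reset run to 1
Longest run: 'a' with length 3

3


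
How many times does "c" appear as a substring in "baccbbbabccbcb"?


Searching for "c" in "baccbbbabccbcb"
Scanning each position:
  Position 0: "b" => no
  Position 1: "a" => no
  Position 2: "c" => MATCH
  Position 3: "c" => MATCH
  Position 4: "b" => no
  Position 5: "b" => no
  Position 6: "b" => no
  Position 7: "a" => no
  Position 8: "b" => no
  Position 9: "c" => MATCH
  Position 10: "c" => MATCH
  Position 11: "b" => no
  Position 12: "c" => MATCH
  Position 13: "b" => no
Total occurrences: 5

5


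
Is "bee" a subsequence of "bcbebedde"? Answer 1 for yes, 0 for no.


Check if "bee" is a subsequence of "bcbebedde"
Greedy scan:
  Position 0 ('b'): matches sub[0] = 'b'
  Position 1 ('c'): no match needed
  Position 2 ('b'): no match needed
  Position 3 ('e'): matches sub[1] = 'e'
  Position 4 ('b'): no match needed
  Position 5 ('e'): matches sub[2] = 'e'
  Position 6 ('d'): no match needed
  Position 7 ('d'): no match needed
  Position 8 ('e'): no match needed
All 3 characters matched => is a subsequence

1


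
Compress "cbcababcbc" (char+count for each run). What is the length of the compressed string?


Input: cbcababcbc
Runs:
  'c' x 1 => "c1"
  'b' x 1 => "b1"
  'c' x 1 => "c1"
  'a' x 1 => "a1"
  'b' x 1 => "b1"
  'a' x 1 => "a1"
  'b' x 1 => "b1"
  'c' x 1 => "c1"
  'b' x 1 => "b1"
  'c' x 1 => "c1"
Compressed: "c1b1c1a1b1a1b1c1b1c1"
Compressed length: 20

20


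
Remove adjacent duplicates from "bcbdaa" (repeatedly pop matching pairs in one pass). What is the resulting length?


Input: bcbdaa
Stack-based adjacent duplicate removal:
  Read 'b': push. Stack: b
  Read 'c': push. Stack: bc
  Read 'b': push. Stack: bcb
  Read 'd': push. Stack: bcbd
  Read 'a': push. Stack: bcbda
  Read 'a': matches stack top 'a' => pop. Stack: bcbd
Final stack: "bcbd" (length 4)

4


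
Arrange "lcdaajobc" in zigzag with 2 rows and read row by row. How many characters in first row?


Zigzag "lcdaajobc" into 2 rows:
Placing characters:
  'l' => row 0
  'c' => row 1
  'd' => row 0
  'a' => row 1
  'a' => row 0
  'j' => row 1
  'o' => row 0
  'b' => row 1
  'c' => row 0
Rows:
  Row 0: "ldaoc"
  Row 1: "cajb"
First row length: 5

5


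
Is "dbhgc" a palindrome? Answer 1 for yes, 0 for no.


Input: dbhgc
Reversed: cghbd
  Compare pos 0 ('d') with pos 4 ('c'): MISMATCH
  Compare pos 1 ('b') with pos 3 ('g'): MISMATCH
Result: not a palindrome

0


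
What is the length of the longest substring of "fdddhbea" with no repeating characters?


Input: "fdddhbea"
Sliding window (track last position of each char):
  Position 0 ('f'): window [0,0] length 1 -- new best
  Position 1 ('d'): window [0,1] length 2 -- new best
  Position 2 ('d'): repeat (last at 1), move window start to 2
  Position 2 ('d'): window [2,2] length 1
  Position 3 ('d'): repeat (last at 2), move window start to 3
  Position 3 ('d'): window [3,3] length 1
  Position 4 ('h'): window [3,4] length 2
  Position 5 ('b'): window [3,5] length 3 -- new best
  Position 6 ('e'): window [3,6] length 4 -- new best
  Position 7 ('a'): window [3,7] length 5 -- new best
Longest substring with no repeats: "dhbea" with length 5

5


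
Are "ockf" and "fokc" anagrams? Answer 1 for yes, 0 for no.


Strings: "ockf", "fokc"
Sorted first:  cfko
Sorted second: cfko
Sorted forms match => anagrams

1


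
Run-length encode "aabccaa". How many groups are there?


Input: aabccaa
Scanning for consecutive runs:
  Group 1: 'a' x 2 (positions 0-1)
  Group 2: 'b' x 1 (positions 2-2)
  Group 3: 'c' x 2 (positions 3-4)
  Group 4: 'a' x 2 (positions 5-6)
Total groups: 4

4


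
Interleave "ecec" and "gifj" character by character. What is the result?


Interleaving "ecec" and "gifj":
  Position 0: 'e' from first, 'g' from second => "eg"
  Position 1: 'c' from first, 'i' from second => "ci"
  Position 2: 'e' from first, 'f' from second => "ef"
  Position 3: 'c' from first, 'j' from second => "cj"
Result: egciefcj

egciefcj


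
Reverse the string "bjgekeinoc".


Input: bjgekeinoc
Reading characters right to left:
  Position 9: 'c'
  Position 8: 'o'
  Position 7: 'n'
  Position 6: 'i'
  Position 5: 'e'
  Position 4: 'k'
  Position 3: 'e'
  Position 2: 'g'
  Position 1: 'j'
  Position 0: 'b'
Reversed: coniekegjb

coniekegjb


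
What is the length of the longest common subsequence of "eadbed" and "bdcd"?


LCS of "eadbed" and "bdcd"
DP table:
           b    d    c    d
      0    0    0    0    0
  e   0    0    0    0    0
  a   0    0    0    0    0
  d   0    0    1    1    1
  b   0    1    1    1    1
  e   0    1    1    1    1
  d   0    1    2    2    2
LCS length = dp[6][4] = 2

2


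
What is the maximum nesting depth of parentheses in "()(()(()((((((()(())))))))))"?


Input: "()(()(()((((((()(())))))))))"
Tracking depth:
  Position 0 '(': depth becomes 1
  Position 1 ')': depth becomes 0
  Position 2 '(': depth becomes 1
  Position 3 '(': depth becomes 2
  Position 4 ')': depth becomes 1
  Position 5 '(': depth becomes 2
  Position 6 '(': depth becomes 3
  Position 7 ')': depth becomes 2
  Position 8 '(': depth becomes 3
  Position 9 '(': depth becomes 4
  Position 10 '(': depth becomes 5
  Position 11 '(': depth becomes 6
  Position 12 '(': depth becomes 7
  Position 13 '(': depth becomes 8
  Position 14 '(': depth becomes 9
  Position 15 ')': depth becomes 8
  Position 16 '(': depth becomes 9
  Position 17 '(': depth becomes 10
  Position 18 ')': depth becomes 9
  Position 19 ')': depth becomes 8
  Position 20 ')': depth becomes 7
  Position 21 ')': depth becomes 6
  Position 22 ')': depth becomes 5
  Position 23 ')': depth becomes 4
  Position 24 ')': depth becomes 3
  Position 25 ')': depth becomes 2
  Position 26 ')': depth becomes 1
  Position 27 ')': depth becomes 0
Maximum depth reached: 10

10


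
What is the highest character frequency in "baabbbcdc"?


Input: baabbbcdc
Character counts:
  'a': 2
  'b': 4
  'c': 2
  'd': 1
Maximum frequency: 4

4


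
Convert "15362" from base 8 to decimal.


Input: "15362" in base 8
Positional expansion:
  Digit '1' (value 1) x 8^4 = 4096
  Digit '5' (value 5) x 8^3 = 2560
  Digit '3' (value 3) x 8^2 = 192
  Digit '6' (value 6) x 8^1 = 48
  Digit '2' (value 2) x 8^0 = 2
Sum = 6898

6898


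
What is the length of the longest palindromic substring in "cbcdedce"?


Input: "cbcdedce"
Checking substrings for palindromes:
  [2:7] "cdedc" (len 5) => palindrome
  [0:3] "cbc" (len 3) => palindrome
  [3:6] "ded" (len 3) => palindrome
Longest palindromic substring: "cdedc" with length 5

5


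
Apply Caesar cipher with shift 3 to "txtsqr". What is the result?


Caesar cipher: shift "txtsqr" by 3
  't' (pos 19) + 3 = pos 22 = 'w'
  'x' (pos 23) + 3 = pos 0 = 'a'
  't' (pos 19) + 3 = pos 22 = 'w'
  's' (pos 18) + 3 = pos 21 = 'v'
  'q' (pos 16) + 3 = pos 19 = 't'
  'r' (pos 17) + 3 = pos 20 = 'u'
Result: wawvtu

wawvtu


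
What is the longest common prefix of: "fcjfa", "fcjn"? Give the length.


Words: fcjfa, fcjn
  Position 0: all 'f' => match
  Position 1: all 'c' => match
  Position 2: all 'j' => match
  Position 3: ('f', 'n') => mismatch, stop
LCP = "fcj" (length 3)

3


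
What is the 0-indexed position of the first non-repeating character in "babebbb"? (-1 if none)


Input: babebbb
Character frequencies:
  'a': 1
  'b': 5
  'e': 1
Scanning left to right for freq == 1:
  Position 0 ('b'): freq=5, skip
  Position 1 ('a'): unique! => answer = 1

1


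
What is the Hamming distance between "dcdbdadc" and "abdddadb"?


Comparing "dcdbdadc" and "abdddadb" position by position:
  Position 0: 'd' vs 'a' => differ
  Position 1: 'c' vs 'b' => differ
  Position 2: 'd' vs 'd' => same
  Position 3: 'b' vs 'd' => differ
  Position 4: 'd' vs 'd' => same
  Position 5: 'a' vs 'a' => same
  Position 6: 'd' vs 'd' => same
  Position 7: 'c' vs 'b' => differ
Total differences (Hamming distance): 4

4


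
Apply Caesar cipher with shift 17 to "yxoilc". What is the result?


Caesar cipher: shift "yxoilc" by 17
  'y' (pos 24) + 17 = pos 15 = 'p'
  'x' (pos 23) + 17 = pos 14 = 'o'
  'o' (pos 14) + 17 = pos 5 = 'f'
  'i' (pos 8) + 17 = pos 25 = 'z'
  'l' (pos 11) + 17 = pos 2 = 'c'
  'c' (pos 2) + 17 = pos 19 = 't'
Result: pofzct

pofzct


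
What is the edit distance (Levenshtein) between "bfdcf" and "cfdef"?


Computing edit distance: "bfdcf" -> "cfdef"
DP table:
           c    f    d    e    f
      0    1    2    3    4    5
  b   1    1    2    3    4    5
  f   2    2    1    2    3    4
  d   3    3    2    1    2    3
  c   4    3    3    2    2    3
  f   5    4    3    3    3    2
Edit distance = dp[5][5] = 2

2


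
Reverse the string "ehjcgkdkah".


Input: ehjcgkdkah
Reading characters right to left:
  Position 9: 'h'
  Position 8: 'a'
  Position 7: 'k'
  Position 6: 'd'
  Position 5: 'k'
  Position 4: 'g'
  Position 3: 'c'
  Position 2: 'j'
  Position 1: 'h'
  Position 0: 'e'
Reversed: hakdkgcjhe

hakdkgcjhe


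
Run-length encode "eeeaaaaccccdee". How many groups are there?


Input: eeeaaaaccccdee
Scanning for consecutive runs:
  Group 1: 'e' x 3 (positions 0-2)
  Group 2: 'a' x 4 (positions 3-6)
  Group 3: 'c' x 4 (positions 7-10)
  Group 4: 'd' x 1 (positions 11-11)
  Group 5: 'e' x 2 (positions 12-13)
Total groups: 5

5


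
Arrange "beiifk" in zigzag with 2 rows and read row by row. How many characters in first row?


Zigzag "beiifk" into 2 rows:
Placing characters:
  'b' => row 0
  'e' => row 1
  'i' => row 0
  'i' => row 1
  'f' => row 0
  'k' => row 1
Rows:
  Row 0: "bif"
  Row 1: "eik"
First row length: 3

3


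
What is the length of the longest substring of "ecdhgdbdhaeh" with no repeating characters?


Input: "ecdhgdbdhaeh"
Sliding window (track last position of each char):
  Position 0 ('e'): window [0,0] length 1 -- new best
  Position 1 ('c'): window [0,1] length 2 -- new best
  Position 2 ('d'): window [0,2] length 3 -- new best
  Position 3 ('h'): window [0,3] length 4 -- new best
  Position 4 ('g'): window [0,4] length 5 -- new best
  Position 5 ('d'): repeat (last at 2), move window start to 3
  Position 5 ('d'): window [3,5] length 3
  Position 6 ('b'): window [3,6] length 4
  Position 7 ('d'): repeat (last at 5), move window start to 6
  Position 7 ('d'): window [6,7] length 2
  Position 8 ('h'): window [6,8] length 3
  Position 9 ('a'): window [6,9] length 4
  Position 10 ('e'): window [6,10] length 5
  Position 11 ('h'): repeat (last at 8), move window start to 9
  Position 11 ('h'): window [9,11] length 3
Longest substring with no repeats: "ecdhg" with length 5

5


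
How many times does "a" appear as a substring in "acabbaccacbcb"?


Searching for "a" in "acabbaccacbcb"
Scanning each position:
  Position 0: "a" => MATCH
  Position 1: "c" => no
  Position 2: "a" => MATCH
  Position 3: "b" => no
  Position 4: "b" => no
  Position 5: "a" => MATCH
  Position 6: "c" => no
  Position 7: "c" => no
  Position 8: "a" => MATCH
  Position 9: "c" => no
  Position 10: "b" => no
  Position 11: "c" => no
  Position 12: "b" => no
Total occurrences: 4

4


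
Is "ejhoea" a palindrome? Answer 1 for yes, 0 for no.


Input: ejhoea
Reversed: aeohje
  Compare pos 0 ('e') with pos 5 ('a'): MISMATCH
  Compare pos 1 ('j') with pos 4 ('e'): MISMATCH
  Compare pos 2 ('h') with pos 3 ('o'): MISMATCH
Result: not a palindrome

0


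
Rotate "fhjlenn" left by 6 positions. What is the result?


Input: "fhjlenn", rotate left by 6
First 6 characters: "fhjlen"
Remaining characters: "n"
Concatenate remaining + first: "n" + "fhjlen" = "nfhjlen"

nfhjlen


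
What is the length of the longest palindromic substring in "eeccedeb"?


Input: "eeccedeb"
Checking substrings for palindromes:
  [1:5] "ecce" (len 4) => palindrome
  [4:7] "ede" (len 3) => palindrome
  [0:2] "ee" (len 2) => palindrome
  [2:4] "cc" (len 2) => palindrome
Longest palindromic substring: "ecce" with length 4

4


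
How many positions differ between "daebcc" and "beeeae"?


Comparing "daebcc" and "beeeae" position by position:
  Position 0: 'd' vs 'b' => DIFFER
  Position 1: 'a' vs 'e' => DIFFER
  Position 2: 'e' vs 'e' => same
  Position 3: 'b' vs 'e' => DIFFER
  Position 4: 'c' vs 'a' => DIFFER
  Position 5: 'c' vs 'e' => DIFFER
Positions that differ: 5

5


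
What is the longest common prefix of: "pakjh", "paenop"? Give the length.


Words: pakjh, paenop
  Position 0: all 'p' => match
  Position 1: all 'a' => match
  Position 2: ('k', 'e') => mismatch, stop
LCP = "pa" (length 2)

2


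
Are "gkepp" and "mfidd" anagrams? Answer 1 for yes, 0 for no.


Strings: "gkepp", "mfidd"
Sorted first:  egkpp
Sorted second: ddfim
Differ at position 0: 'e' vs 'd' => not anagrams

0


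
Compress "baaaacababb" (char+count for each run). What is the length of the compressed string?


Input: baaaacababb
Runs:
  'b' x 1 => "b1"
  'a' x 4 => "a4"
  'c' x 1 => "c1"
  'a' x 1 => "a1"
  'b' x 1 => "b1"
  'a' x 1 => "a1"
  'b' x 2 => "b2"
Compressed: "b1a4c1a1b1a1b2"
Compressed length: 14

14


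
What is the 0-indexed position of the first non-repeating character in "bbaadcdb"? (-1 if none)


Input: bbaadcdb
Character frequencies:
  'a': 2
  'b': 3
  'c': 1
  'd': 2
Scanning left to right for freq == 1:
  Position 0 ('b'): freq=3, skip
  Position 1 ('b'): freq=3, skip
  Position 2 ('a'): freq=2, skip
  Position 3 ('a'): freq=2, skip
  Position 4 ('d'): freq=2, skip
  Position 5 ('c'): unique! => answer = 5

5


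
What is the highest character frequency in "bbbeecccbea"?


Input: bbbeecccbea
Character counts:
  'a': 1
  'b': 4
  'c': 3
  'e': 3
Maximum frequency: 4

4


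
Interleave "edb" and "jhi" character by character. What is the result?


Interleaving "edb" and "jhi":
  Position 0: 'e' from first, 'j' from second => "ej"
  Position 1: 'd' from first, 'h' from second => "dh"
  Position 2: 'b' from first, 'i' from second => "bi"
Result: ejdhbi

ejdhbi


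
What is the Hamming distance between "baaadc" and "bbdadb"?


Comparing "baaadc" and "bbdadb" position by position:
  Position 0: 'b' vs 'b' => same
  Position 1: 'a' vs 'b' => differ
  Position 2: 'a' vs 'd' => differ
  Position 3: 'a' vs 'a' => same
  Position 4: 'd' vs 'd' => same
  Position 5: 'c' vs 'b' => differ
Total differences (Hamming distance): 3

3


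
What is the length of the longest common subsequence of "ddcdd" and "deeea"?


LCS of "ddcdd" and "deeea"
DP table:
           d    e    e    e    a
      0    0    0    0    0    0
  d   0    1    1    1    1    1
  d   0    1    1    1    1    1
  c   0    1    1    1    1    1
  d   0    1    1    1    1    1
  d   0    1    1    1    1    1
LCS length = dp[5][5] = 1

1


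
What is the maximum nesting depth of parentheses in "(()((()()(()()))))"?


Input: "(()((()()(()()))))"
Tracking depth:
  Position 0 '(': depth becomes 1
  Position 1 '(': depth becomes 2
  Position 2 ')': depth becomes 1
  Position 3 '(': depth becomes 2
  Position 4 '(': depth becomes 3
  Position 5 '(': depth becomes 4
  Position 6 ')': depth becomes 3
  Position 7 '(': depth becomes 4
  Position 8 ')': depth becomes 3
  Position 9 '(': depth becomes 4
  Position 10 '(': depth becomes 5
  Position 11 ')': depth becomes 4
  Position 12 '(': depth becomes 5
  Position 13 ')': depth becomes 4
  Position 14 ')': depth becomes 3
  Position 15 ')': depth becomes 2
  Position 16 ')': depth becomes 1
  Position 17 ')': depth becomes 0
Maximum depth reached: 5

5


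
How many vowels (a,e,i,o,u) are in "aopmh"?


Input: aopmh
Checking each character:
  'a' at position 0: vowel (running total: 1)
  'o' at position 1: vowel (running total: 2)
  'p' at position 2: consonant
  'm' at position 3: consonant
  'h' at position 4: consonant
Total vowels: 2

2


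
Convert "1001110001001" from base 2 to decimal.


Input: "1001110001001" in base 2
Positional expansion:
  Digit '1' (value 1) x 2^12 = 4096
  Digit '0' (value 0) x 2^11 = 0
  Digit '0' (value 0) x 2^10 = 0
  Digit '1' (value 1) x 2^9 = 512
  Digit '1' (value 1) x 2^8 = 256
  Digit '1' (value 1) x 2^7 = 128
  Digit '0' (value 0) x 2^6 = 0
  Digit '0' (value 0) x 2^5 = 0
  Digit '0' (value 0) x 2^4 = 0
  Digit '1' (value 1) x 2^3 = 8
  Digit '0' (value 0) x 2^2 = 0
  Digit '0' (value 0) x 2^1 = 0
  Digit '1' (value 1) x 2^0 = 1
Sum = 5001

5001


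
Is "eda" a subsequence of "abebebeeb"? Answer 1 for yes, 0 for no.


Check if "eda" is a subsequence of "abebebeeb"
Greedy scan:
  Position 0 ('a'): no match needed
  Position 1 ('b'): no match needed
  Position 2 ('e'): matches sub[0] = 'e'
  Position 3 ('b'): no match needed
  Position 4 ('e'): no match needed
  Position 5 ('b'): no match needed
  Position 6 ('e'): no match needed
  Position 7 ('e'): no match needed
  Position 8 ('b'): no match needed
Only matched 1/3 characters => not a subsequence

0


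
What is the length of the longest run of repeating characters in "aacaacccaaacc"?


Input: "aacaacccaaacc"
Scanning for longest run:
  Position 1 ('a'): continues run of 'a', length=2
  Position 2 ('c'): new char, reset run to 1
  Position 3 ('a'): new char, reset run to 1
  Position 4 ('a'): continues run of 'a', length=2
  Position 5 ('c'): new char, reset run to 1
  Position 6 ('c'): continues run of 'c', length=2
  Position 7 ('c'): continues run of 'c', length=3
  Position 8 ('a'): new char, reset run to 1
  Position 9 ('a'): continues run of 'a', length=2
  Position 10 ('a'): continues run of 'a', length=3
  Position 11 ('c'): new char, reset run to 1
  Position 12 ('c'): continues run of 'c', length=2
Longest run: 'c' with length 3

3


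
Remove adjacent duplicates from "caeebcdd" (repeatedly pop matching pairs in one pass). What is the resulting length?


Input: caeebcdd
Stack-based adjacent duplicate removal:
  Read 'c': push. Stack: c
  Read 'a': push. Stack: ca
  Read 'e': push. Stack: cae
  Read 'e': matches stack top 'e' => pop. Stack: ca
  Read 'b': push. Stack: cab
  Read 'c': push. Stack: cabc
  Read 'd': push. Stack: cabcd
  Read 'd': matches stack top 'd' => pop. Stack: cabc
Final stack: "cabc" (length 4)

4


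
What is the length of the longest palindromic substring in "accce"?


Input: "accce"
Checking substrings for palindromes:
  [1:4] "ccc" (len 3) => palindrome
  [1:3] "cc" (len 2) => palindrome
  [2:4] "cc" (len 2) => palindrome
Longest palindromic substring: "ccc" with length 3

3


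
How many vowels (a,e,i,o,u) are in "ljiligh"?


Input: ljiligh
Checking each character:
  'l' at position 0: consonant
  'j' at position 1: consonant
  'i' at position 2: vowel (running total: 1)
  'l' at position 3: consonant
  'i' at position 4: vowel (running total: 2)
  'g' at position 5: consonant
  'h' at position 6: consonant
Total vowels: 2

2


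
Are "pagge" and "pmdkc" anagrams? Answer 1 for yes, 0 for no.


Strings: "pagge", "pmdkc"
Sorted first:  aeggp
Sorted second: cdkmp
Differ at position 0: 'a' vs 'c' => not anagrams

0


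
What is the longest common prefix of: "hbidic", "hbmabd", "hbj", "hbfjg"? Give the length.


Words: hbidic, hbmabd, hbj, hbfjg
  Position 0: all 'h' => match
  Position 1: all 'b' => match
  Position 2: ('i', 'm', 'j', 'f') => mismatch, stop
LCP = "hb" (length 2)

2


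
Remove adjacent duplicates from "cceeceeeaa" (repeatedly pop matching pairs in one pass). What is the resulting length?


Input: cceeceeeaa
Stack-based adjacent duplicate removal:
  Read 'c': push. Stack: c
  Read 'c': matches stack top 'c' => pop. Stack: (empty)
  Read 'e': push. Stack: e
  Read 'e': matches stack top 'e' => pop. Stack: (empty)
  Read 'c': push. Stack: c
  Read 'e': push. Stack: ce
  Read 'e': matches stack top 'e' => pop. Stack: c
  Read 'e': push. Stack: ce
  Read 'a': push. Stack: cea
  Read 'a': matches stack top 'a' => pop. Stack: ce
Final stack: "ce" (length 2)

2


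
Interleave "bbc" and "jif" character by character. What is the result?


Interleaving "bbc" and "jif":
  Position 0: 'b' from first, 'j' from second => "bj"
  Position 1: 'b' from first, 'i' from second => "bi"
  Position 2: 'c' from first, 'f' from second => "cf"
Result: bjbicf

bjbicf


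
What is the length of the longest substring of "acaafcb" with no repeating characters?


Input: "acaafcb"
Sliding window (track last position of each char):
  Position 0 ('a'): window [0,0] length 1 -- new best
  Position 1 ('c'): window [0,1] length 2 -- new best
  Position 2 ('a'): repeat (last at 0), move window start to 1
  Position 2 ('a'): window [1,2] length 2
  Position 3 ('a'): repeat (last at 2), move window start to 3
  Position 3 ('a'): window [3,3] length 1
  Position 4 ('f'): window [3,4] length 2
  Position 5 ('c'): window [3,5] length 3 -- new best
  Position 6 ('b'): window [3,6] length 4 -- new best
Longest substring with no repeats: "afcb" with length 4

4
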